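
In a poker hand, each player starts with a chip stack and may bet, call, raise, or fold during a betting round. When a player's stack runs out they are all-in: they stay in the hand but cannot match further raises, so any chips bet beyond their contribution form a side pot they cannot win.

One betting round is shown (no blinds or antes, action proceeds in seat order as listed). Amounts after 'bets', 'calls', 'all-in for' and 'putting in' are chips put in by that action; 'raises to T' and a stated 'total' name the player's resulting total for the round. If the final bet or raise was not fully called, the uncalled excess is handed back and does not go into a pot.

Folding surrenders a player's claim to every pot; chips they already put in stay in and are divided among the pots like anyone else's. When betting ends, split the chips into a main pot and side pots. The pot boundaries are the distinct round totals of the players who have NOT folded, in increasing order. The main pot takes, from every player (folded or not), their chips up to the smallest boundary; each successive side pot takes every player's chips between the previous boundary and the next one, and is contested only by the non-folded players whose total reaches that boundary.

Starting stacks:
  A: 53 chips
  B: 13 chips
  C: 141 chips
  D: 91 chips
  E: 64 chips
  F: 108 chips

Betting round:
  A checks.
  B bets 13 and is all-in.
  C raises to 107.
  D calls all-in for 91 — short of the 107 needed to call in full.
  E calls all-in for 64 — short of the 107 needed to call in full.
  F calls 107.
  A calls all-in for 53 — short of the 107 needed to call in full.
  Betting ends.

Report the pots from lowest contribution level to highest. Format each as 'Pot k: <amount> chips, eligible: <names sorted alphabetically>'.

Contributions: A=53, B=13, C=107, D=91, E=64, F=107
Pot levels (distinct totals of non-folded players): 13, 53, 64, 91, 107
Layer 1-13: 13 each from A, B, C, D, E, F = 13*6 = 78 chips; eligible A, B, C, D, E, F
Layer 14-53: 40 each from A, C, D, E, F = 40*5 = 200 chips; eligible A, C, D, E, F
Layer 54-64: 11 each from C, D, E, F = 11*4 = 44 chips; eligible C, D, E, F
Layer 65-91: 27 each from C, D, F = 27*3 = 81 chips; eligible C, D, F
Layer 92-107: 16 each from C, F = 16*2 = 32 chips; eligible C, F

Pot 1: 78 chips, eligible: A, B, C, D, E, F
Pot 2: 200 chips, eligible: A, C, D, E, F
Pot 3: 44 chips, eligible: C, D, E, F
Pot 4: 81 chips, eligible: C, D, F
Pot 5: 32 chips, eligible: C, F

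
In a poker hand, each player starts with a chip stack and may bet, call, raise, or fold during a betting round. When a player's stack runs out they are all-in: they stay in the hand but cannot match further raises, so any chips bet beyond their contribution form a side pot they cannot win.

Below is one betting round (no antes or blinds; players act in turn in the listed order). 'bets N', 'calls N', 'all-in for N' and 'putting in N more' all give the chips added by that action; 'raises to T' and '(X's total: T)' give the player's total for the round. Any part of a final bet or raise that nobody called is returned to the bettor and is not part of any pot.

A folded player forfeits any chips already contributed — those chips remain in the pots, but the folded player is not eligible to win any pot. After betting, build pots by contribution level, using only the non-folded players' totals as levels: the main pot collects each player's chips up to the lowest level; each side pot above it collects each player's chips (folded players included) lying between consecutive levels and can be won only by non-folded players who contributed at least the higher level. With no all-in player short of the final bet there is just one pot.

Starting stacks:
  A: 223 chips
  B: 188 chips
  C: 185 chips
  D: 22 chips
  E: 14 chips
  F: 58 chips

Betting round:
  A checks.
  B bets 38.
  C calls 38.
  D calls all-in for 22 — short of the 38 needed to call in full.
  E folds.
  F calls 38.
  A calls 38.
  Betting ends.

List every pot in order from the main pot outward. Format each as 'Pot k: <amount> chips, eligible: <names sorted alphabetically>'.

Contributions: A=38, B=38, C=38, D=22, F=38
Folded: E
Pot levels (distinct totals of non-folded players): 22, 38
Layer 1-22: 22 each from A, B, C, D, F = 22*5 = 110 chips; eligible A, B, C, D, F
Layer 23-38: 16 each from A, B, C, F = 16*4 = 64 chips; eligible A, B, C, F

Pot 1: 110 chips, eligible: A, B, C, D, F
Pot 2: 64 chips, eligible: A, B, C, F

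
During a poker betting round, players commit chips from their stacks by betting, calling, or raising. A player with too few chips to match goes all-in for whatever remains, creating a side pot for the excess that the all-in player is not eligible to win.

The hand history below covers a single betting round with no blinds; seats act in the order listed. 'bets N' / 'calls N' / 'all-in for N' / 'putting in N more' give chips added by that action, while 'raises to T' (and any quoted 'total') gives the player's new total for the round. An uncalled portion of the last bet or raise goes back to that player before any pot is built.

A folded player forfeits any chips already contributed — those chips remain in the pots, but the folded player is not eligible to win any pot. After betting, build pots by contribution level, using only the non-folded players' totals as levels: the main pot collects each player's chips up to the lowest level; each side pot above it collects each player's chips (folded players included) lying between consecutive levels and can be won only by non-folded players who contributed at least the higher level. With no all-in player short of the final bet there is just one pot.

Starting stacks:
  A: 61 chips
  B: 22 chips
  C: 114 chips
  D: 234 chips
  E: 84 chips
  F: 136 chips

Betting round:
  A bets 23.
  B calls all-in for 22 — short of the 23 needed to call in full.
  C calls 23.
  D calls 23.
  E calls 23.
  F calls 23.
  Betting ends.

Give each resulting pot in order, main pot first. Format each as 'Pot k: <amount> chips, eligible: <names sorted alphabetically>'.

Contributions: A=23, B=22, C=23, D=23, E=23, F=23
Pot levels (distinct totals of non-folded players): 22, 23
Layer 1-22: 22 each from A, B, C, D, E, F = 22*6 = 132 chips; eligible A, B, C, D, E, F
Layer 23-23: 1 each from A, C, D, E, F = 1*5 = 5 chips; eligible A, C, D, E, F

Pot 1: 132 chips, eligible: A, B, C, D, E, F
Pot 2: 5 chips, eligible: A, C, D, E, F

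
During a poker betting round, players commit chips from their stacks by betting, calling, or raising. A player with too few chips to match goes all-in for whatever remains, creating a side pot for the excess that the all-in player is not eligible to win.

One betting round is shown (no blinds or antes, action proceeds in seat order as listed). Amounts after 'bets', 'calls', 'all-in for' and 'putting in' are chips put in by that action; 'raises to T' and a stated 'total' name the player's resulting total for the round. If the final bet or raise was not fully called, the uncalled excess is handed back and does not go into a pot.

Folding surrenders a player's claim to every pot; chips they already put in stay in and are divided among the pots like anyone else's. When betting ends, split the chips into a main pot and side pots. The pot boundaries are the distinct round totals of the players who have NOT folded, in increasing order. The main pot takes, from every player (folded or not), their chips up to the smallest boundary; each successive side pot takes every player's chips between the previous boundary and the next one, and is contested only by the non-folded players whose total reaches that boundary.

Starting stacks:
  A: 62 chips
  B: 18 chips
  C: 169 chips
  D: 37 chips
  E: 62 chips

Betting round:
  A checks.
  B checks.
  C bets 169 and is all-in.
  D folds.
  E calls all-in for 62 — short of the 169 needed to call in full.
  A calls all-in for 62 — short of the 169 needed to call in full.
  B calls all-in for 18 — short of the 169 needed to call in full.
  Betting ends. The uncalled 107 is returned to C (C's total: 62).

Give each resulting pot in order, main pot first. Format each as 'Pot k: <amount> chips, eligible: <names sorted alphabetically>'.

Contributions (after 107 returned to C): A=62, B=18, C=62, E=62
Folded: D
Pot levels (distinct totals of non-folded players): 18, 62
Layer 1-18: 18 each from A, B, C, E = 18*4 = 72 chips; eligible A, B, C, E
Layer 19-62: 44 each from A, C, E = 44*3 = 132 chips; eligible A, C, E

Pot 1: 72 chips, eligible: A, B, C, E
Pot 2: 132 chips, eligible: A, C, E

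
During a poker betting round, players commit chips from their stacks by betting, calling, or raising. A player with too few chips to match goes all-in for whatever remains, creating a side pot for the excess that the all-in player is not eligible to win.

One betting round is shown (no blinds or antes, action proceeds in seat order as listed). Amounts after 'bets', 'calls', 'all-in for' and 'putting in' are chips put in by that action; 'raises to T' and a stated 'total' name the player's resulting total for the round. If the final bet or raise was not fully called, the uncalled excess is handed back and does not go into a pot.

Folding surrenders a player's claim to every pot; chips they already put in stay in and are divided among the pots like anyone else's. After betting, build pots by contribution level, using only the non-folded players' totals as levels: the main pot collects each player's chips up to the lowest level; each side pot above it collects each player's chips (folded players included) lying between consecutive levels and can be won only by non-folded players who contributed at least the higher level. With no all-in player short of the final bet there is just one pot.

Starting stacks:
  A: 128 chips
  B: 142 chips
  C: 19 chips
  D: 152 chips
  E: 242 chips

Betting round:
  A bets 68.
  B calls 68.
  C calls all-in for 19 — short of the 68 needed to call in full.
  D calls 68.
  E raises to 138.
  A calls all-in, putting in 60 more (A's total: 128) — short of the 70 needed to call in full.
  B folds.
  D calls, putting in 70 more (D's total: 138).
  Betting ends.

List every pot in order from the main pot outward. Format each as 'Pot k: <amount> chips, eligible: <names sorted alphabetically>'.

Contributions: A=128, B=68, C=19, D=138, E=138
Folded: B
Pot levels (distinct totals of non-folded players): 19, 128, 138
Layer 1-19: 19 each from A, B, C, D, E = 19*5 = 95 chips; eligible A, C, D, E
Layer 20-128: A 109 + B 49 + D 109 + E 109 = 376 chips; eligible A, D, E
Layer 129-138: 10 each from D, E = 10*2 = 20 chips; eligible D, E

Pot 1: 95 chips, eligible: A, C, D, E
Pot 2: 376 chips, eligible: A, D, E
Pot 3: 20 chips, eligible: D, E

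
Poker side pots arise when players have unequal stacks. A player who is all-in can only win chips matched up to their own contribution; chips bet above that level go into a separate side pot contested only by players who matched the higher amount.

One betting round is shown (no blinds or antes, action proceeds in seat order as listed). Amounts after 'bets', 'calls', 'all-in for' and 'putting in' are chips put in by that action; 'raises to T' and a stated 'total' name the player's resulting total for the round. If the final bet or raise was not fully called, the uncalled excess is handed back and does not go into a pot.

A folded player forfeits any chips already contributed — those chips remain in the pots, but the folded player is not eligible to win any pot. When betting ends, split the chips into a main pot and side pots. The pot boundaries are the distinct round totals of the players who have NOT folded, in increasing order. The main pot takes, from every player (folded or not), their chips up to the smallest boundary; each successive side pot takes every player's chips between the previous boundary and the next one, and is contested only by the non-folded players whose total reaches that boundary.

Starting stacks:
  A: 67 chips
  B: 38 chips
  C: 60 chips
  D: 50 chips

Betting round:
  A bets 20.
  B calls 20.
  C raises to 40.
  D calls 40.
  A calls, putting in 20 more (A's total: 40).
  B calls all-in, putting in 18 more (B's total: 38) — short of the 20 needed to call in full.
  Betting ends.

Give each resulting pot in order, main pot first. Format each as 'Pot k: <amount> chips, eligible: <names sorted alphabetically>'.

Contributions: A=40, B=38, C=40, D=40
Pot levels (distinct totals of non-folded players): 38, 40
Layer 1-38: 38 each from A, B, C, D = 38*4 = 152 chips; eligible A, B, C, D
Layer 39-40: 2 each from A, C, D = 2*3 = 6 chips; eligible A, C, D

Pot 1: 152 chips, eligible: A, B, C, D
Pot 2: 6 chips, eligible: A, C, D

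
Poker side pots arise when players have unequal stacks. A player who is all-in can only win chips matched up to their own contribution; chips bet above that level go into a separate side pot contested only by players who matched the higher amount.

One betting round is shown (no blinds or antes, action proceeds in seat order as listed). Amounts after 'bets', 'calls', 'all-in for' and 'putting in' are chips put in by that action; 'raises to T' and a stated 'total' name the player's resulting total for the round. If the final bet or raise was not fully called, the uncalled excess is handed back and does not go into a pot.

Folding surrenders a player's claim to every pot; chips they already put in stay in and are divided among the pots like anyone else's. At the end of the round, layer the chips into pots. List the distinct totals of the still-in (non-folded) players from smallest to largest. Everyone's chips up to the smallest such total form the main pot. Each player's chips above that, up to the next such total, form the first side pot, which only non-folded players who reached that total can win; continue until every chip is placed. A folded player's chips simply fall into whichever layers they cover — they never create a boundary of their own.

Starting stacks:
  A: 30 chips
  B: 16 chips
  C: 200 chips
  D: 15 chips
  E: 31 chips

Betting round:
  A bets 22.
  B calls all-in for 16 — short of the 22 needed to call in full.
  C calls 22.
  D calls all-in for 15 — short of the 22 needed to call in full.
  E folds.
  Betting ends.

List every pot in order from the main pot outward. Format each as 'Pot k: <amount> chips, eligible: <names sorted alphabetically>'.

Contributions: A=22, B=16, C=22, D=15
Folded: E
Pot levels (distinct totals of non-folded players): 15, 16, 22
Layer 1-15: 15 each from A, B, C, D = 15*4 = 60 chips; eligible A, B, C, D
Layer 16-16: 1 each from A, B, C = 1*3 = 3 chips; eligible A, B, C
Layer 17-22: 6 each from A, C = 6*2 = 12 chips; eligible A, C

Pot 1: 60 chips, eligible: A, B, C, D
Pot 2: 3 chips, eligible: A, B, C
Pot 3: 12 chips, eligible: A, C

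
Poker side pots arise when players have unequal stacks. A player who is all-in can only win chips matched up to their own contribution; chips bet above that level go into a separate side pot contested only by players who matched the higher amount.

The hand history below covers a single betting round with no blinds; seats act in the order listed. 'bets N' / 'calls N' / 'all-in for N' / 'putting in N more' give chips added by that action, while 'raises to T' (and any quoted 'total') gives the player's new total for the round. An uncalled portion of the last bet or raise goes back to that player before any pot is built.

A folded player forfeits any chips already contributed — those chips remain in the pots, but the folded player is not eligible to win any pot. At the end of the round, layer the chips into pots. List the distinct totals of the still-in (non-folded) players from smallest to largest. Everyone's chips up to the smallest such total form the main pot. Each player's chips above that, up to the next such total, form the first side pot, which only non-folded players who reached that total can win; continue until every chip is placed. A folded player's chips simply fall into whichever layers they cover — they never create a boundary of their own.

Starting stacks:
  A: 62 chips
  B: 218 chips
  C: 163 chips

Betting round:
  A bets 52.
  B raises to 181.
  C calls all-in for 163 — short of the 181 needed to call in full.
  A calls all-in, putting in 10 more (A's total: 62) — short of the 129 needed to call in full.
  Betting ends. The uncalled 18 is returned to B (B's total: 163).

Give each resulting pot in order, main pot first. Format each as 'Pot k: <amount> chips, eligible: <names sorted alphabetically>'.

Pot 1: 186 chips, eligible: A, B, C
Pot 2: 202 chips, eligible: B, C

Derivation:
Contributions (after 18 returned to B): A=62, B=163, C=163
Pot levels (distinct totals of non-folded players): 62, 163
Layer 1-62: 62 each from A, B, C = 62*3 = 186 chips; eligible A, B, C
Layer 63-163: 101 each from B, C = 101*2 = 202 chips; eligible B, C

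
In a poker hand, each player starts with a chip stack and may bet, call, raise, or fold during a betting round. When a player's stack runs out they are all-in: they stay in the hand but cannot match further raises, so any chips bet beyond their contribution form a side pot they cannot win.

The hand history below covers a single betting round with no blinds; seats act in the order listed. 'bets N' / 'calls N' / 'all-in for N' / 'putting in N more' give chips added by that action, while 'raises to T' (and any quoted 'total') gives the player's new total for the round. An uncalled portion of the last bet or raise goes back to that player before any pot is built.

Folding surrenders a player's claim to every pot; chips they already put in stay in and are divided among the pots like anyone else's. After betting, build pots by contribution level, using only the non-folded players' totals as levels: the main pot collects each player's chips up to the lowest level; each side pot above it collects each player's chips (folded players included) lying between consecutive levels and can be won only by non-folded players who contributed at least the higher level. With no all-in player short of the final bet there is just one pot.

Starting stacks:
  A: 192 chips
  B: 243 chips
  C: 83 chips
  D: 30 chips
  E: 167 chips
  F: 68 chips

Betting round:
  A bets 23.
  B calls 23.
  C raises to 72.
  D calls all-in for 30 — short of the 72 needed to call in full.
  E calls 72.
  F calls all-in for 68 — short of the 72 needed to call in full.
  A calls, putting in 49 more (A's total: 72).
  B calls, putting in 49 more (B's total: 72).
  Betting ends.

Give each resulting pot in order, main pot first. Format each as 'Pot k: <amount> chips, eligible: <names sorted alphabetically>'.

Contributions: A=72, B=72, C=72, D=30, E=72, F=68
Pot levels (distinct totals of non-folded players): 30, 68, 72
Layer 1-30: 30 each from A, B, C, D, E, F = 30*6 = 180 chips; eligible A, B, C, D, E, F
Layer 31-68: 38 each from A, B, C, E, F = 38*5 = 190 chips; eligible A, B, C, E, F
Layer 69-72: 4 each from A, B, C, E = 4*4 = 16 chips; eligible A, B, C, E

Pot 1: 180 chips, eligible: A, B, C, D, E, F
Pot 2: 190 chips, eligible: A, B, C, E, F
Pot 3: 16 chips, eligible: A, B, C, E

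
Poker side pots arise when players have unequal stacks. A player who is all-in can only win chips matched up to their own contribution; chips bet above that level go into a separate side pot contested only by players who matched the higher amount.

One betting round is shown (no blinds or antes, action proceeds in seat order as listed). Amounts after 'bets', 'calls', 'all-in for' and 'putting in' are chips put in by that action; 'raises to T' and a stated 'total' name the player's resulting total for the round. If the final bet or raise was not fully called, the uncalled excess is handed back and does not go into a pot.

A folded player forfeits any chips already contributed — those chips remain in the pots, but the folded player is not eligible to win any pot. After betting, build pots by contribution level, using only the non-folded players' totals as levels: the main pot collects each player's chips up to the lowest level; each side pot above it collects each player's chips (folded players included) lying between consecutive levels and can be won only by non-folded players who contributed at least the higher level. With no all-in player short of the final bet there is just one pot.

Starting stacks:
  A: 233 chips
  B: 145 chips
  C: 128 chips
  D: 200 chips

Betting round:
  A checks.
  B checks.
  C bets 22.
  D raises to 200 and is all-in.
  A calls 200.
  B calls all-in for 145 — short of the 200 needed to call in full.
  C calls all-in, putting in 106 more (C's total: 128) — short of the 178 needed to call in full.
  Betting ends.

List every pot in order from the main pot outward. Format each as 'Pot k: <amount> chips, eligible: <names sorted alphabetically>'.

Pot 1: 512 chips, eligible: A, B, C, D
Pot 2: 51 chips, eligible: A, B, D
Pot 3: 110 chips, eligible: A, D

Derivation:
Contributions: A=200, B=145, C=128, D=200
Pot levels (distinct totals of non-folded players): 128, 145, 200
Layer 1-128: 128 each from A, B, C, D = 128*4 = 512 chips; eligible A, B, C, D
Layer 129-145: 17 each from A, B, D = 17*3 = 51 chips; eligible A, B, D
Layer 146-200: 55 each from A, D = 55*2 = 110 chips; eligible A, D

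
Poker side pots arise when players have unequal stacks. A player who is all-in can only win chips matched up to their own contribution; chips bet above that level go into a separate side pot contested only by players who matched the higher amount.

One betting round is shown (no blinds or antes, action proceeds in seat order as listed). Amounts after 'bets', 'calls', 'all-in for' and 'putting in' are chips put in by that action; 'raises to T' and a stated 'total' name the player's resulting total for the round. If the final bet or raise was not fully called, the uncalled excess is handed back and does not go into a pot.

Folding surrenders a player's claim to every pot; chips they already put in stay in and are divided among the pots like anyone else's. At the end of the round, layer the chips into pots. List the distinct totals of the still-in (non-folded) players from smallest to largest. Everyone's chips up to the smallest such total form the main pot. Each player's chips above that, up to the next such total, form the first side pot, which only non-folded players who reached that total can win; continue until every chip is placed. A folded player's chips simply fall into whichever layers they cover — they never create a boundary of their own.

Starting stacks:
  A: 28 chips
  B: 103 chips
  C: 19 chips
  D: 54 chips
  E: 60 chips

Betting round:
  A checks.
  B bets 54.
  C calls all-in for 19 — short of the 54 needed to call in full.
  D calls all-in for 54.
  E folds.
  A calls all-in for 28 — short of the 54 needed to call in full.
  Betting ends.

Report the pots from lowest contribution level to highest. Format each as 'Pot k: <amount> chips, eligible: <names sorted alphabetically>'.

Contributions: A=28, B=54, C=19, D=54
Folded: E
Pot levels (distinct totals of non-folded players): 19, 28, 54
Layer 1-19: 19 each from A, B, C, D = 19*4 = 76 chips; eligible A, B, C, D
Layer 20-28: 9 each from A, B, D = 9*3 = 27 chips; eligible A, B, D
Layer 29-54: 26 each from B, D = 26*2 = 52 chips; eligible B, D

Pot 1: 76 chips, eligible: A, B, C, D
Pot 2: 27 chips, eligible: A, B, D
Pot 3: 52 chips, eligible: B, D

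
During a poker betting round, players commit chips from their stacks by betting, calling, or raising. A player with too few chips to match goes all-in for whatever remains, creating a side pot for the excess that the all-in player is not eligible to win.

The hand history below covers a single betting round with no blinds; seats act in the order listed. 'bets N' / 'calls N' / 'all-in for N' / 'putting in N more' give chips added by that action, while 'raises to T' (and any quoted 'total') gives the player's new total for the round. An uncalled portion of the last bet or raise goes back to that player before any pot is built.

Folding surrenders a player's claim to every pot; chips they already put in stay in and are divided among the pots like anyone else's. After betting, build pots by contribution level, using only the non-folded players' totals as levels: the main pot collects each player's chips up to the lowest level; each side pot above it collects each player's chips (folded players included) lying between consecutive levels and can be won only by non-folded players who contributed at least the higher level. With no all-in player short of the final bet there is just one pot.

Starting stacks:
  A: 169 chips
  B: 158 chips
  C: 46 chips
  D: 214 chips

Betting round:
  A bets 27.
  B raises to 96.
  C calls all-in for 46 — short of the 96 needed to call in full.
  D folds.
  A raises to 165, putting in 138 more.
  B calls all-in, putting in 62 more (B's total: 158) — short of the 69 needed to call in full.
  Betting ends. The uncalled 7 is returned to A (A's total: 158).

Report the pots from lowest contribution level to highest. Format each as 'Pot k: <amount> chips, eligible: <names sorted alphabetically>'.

Pot 1: 138 chips, eligible: A, B, C
Pot 2: 224 chips, eligible: A, B

Derivation:
Contributions (after 7 returned to A): A=158, B=158, C=46
Folded: D
Pot levels (distinct totals of non-folded players): 46, 158
Layer 1-46: 46 each from A, B, C = 46*3 = 138 chips; eligible A, B, C
Layer 47-158: 112 each from A, B = 112*2 = 224 chips; eligible A, B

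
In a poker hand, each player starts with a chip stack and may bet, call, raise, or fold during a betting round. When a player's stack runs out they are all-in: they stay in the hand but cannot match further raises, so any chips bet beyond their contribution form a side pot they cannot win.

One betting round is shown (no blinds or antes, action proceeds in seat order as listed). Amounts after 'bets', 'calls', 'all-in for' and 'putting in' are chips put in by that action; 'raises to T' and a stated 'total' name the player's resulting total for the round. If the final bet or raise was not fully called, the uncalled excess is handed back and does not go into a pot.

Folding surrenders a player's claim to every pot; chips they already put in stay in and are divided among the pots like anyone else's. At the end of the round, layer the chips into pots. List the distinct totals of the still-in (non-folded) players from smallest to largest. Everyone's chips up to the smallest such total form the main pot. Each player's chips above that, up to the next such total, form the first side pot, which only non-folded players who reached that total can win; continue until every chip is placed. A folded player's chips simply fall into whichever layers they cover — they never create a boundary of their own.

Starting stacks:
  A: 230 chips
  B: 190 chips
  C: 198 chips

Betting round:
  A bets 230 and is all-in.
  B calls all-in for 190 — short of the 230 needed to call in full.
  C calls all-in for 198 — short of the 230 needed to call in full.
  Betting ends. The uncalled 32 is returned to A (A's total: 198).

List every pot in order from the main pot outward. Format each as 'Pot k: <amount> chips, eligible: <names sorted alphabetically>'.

Contributions (after 32 returned to A): A=198, B=190, C=198
Pot levels (distinct totals of non-folded players): 190, 198
Layer 1-190: 190 each from A, B, C = 190*3 = 570 chips; eligible A, B, C
Layer 191-198: 8 each from A, C = 8*2 = 16 chips; eligible A, C

Pot 1: 570 chips, eligible: A, B, C
Pot 2: 16 chips, eligible: A, C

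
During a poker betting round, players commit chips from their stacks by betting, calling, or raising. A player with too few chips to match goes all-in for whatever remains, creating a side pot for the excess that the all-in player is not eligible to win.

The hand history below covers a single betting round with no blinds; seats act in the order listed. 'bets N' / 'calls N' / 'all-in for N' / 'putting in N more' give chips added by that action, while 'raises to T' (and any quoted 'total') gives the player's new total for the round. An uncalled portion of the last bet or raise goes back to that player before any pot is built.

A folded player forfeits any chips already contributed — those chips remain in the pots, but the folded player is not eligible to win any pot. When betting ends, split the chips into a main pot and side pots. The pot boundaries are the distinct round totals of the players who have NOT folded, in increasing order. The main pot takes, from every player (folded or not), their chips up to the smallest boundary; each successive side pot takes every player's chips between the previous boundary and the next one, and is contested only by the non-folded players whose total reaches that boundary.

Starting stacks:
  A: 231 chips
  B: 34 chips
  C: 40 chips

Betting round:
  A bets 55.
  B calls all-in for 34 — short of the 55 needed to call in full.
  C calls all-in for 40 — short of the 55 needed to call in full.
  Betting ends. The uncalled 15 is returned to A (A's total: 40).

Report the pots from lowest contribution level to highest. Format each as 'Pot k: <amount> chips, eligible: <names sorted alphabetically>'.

Contributions (after 15 returned to A): A=40, B=34, C=40
Pot levels (distinct totals of non-folded players): 34, 40
Layer 1-34: 34 each from A, B, C = 34*3 = 102 chips; eligible A, B, C
Layer 35-40: 6 each from A, C = 6*2 = 12 chips; eligible A, C

Pot 1: 102 chips, eligible: A, B, C
Pot 2: 12 chips, eligible: A, C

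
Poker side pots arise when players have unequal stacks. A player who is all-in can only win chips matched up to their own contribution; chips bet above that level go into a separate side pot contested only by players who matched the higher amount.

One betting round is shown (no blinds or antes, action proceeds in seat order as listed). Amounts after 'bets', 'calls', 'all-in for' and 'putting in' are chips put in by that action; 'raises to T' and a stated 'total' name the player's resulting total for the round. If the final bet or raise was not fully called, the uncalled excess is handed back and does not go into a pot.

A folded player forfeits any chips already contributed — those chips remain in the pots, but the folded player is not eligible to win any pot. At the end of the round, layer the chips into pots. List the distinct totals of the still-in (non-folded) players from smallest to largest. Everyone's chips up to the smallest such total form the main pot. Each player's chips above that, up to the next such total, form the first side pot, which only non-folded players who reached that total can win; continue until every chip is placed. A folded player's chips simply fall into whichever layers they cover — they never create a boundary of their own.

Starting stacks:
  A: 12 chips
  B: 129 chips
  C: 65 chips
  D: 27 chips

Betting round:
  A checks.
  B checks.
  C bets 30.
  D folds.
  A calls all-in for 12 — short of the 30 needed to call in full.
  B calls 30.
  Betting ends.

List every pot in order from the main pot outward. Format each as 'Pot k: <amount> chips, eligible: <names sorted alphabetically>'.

Contributions: A=12, B=30, C=30
Folded: D
Pot levels (distinct totals of non-folded players): 12, 30
Layer 1-12: 12 each from A, B, C = 12*3 = 36 chips; eligible A, B, C
Layer 13-30: 18 each from B, C = 18*2 = 36 chips; eligible B, C

Pot 1: 36 chips, eligible: A, B, C
Pot 2: 36 chips, eligible: B, C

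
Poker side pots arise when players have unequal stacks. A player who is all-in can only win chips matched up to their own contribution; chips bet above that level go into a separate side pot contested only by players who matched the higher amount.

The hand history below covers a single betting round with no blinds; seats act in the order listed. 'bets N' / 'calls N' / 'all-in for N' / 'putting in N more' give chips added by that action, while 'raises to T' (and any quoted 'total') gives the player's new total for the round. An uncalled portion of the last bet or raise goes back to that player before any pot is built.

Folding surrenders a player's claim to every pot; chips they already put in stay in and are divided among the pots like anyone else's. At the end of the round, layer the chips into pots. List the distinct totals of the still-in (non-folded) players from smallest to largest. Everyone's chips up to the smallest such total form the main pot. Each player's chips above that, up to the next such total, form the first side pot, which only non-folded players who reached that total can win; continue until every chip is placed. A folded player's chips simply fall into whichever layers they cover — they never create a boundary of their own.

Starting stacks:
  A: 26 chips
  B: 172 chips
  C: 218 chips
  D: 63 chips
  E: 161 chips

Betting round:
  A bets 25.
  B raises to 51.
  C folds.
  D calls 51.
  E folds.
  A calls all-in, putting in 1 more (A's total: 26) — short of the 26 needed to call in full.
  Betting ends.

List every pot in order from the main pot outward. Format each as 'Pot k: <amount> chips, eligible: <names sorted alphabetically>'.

Pot 1: 78 chips, eligible: A, B, D
Pot 2: 50 chips, eligible: B, D

Derivation:
Contributions: A=26, B=51, D=51
Folded: C, E
Pot levels (distinct totals of non-folded players): 26, 51
Layer 1-26: 26 each from A, B, D = 26*3 = 78 chips; eligible A, B, D
Layer 27-51: 25 each from B, D = 25*2 = 50 chips; eligible B, D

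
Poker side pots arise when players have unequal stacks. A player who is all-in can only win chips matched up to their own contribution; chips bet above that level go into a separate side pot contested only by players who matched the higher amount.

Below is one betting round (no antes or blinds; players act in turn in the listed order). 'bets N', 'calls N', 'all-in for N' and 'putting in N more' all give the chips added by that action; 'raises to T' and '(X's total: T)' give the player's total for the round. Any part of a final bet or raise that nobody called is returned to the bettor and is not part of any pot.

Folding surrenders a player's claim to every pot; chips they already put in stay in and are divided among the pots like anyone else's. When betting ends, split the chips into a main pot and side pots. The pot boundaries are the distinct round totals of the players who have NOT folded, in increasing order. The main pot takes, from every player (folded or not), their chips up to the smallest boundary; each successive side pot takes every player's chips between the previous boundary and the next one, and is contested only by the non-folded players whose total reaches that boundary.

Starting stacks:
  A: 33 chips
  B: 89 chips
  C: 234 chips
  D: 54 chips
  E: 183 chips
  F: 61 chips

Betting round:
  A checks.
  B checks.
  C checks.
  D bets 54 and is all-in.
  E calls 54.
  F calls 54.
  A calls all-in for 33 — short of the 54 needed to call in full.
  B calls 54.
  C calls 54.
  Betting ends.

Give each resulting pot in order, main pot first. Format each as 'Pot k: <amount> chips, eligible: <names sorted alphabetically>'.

Pot 1: 198 chips, eligible: A, B, C, D, E, F
Pot 2: 105 chips, eligible: B, C, D, E, F

Derivation:
Contributions: A=33, B=54, C=54, D=54, E=54, F=54
Pot levels (distinct totals of non-folded players): 33, 54
Layer 1-33: 33 each from A, B, C, D, E, F = 33*6 = 198 chips; eligible A, B, C, D, E, F
Layer 34-54: 21 each from B, C, D, E, F = 21*5 = 105 chips; eligible B, C, D, E, F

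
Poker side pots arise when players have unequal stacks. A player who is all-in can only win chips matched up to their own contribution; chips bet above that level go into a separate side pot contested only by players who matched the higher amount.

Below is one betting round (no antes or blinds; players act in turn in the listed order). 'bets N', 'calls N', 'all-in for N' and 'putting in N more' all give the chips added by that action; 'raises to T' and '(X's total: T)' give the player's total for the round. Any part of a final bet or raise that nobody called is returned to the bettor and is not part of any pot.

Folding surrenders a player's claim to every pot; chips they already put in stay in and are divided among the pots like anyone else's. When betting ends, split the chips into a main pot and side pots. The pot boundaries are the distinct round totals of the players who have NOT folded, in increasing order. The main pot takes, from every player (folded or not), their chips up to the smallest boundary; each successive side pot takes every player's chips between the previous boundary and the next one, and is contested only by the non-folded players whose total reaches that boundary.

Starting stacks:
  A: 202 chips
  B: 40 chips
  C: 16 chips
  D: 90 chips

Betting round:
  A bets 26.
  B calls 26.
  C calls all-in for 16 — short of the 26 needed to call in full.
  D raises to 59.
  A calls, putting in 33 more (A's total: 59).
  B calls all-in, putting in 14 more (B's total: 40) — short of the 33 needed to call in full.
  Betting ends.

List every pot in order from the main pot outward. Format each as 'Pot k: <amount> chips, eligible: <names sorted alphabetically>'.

Contributions: A=59, B=40, C=16, D=59
Pot levels (distinct totals of non-folded players): 16, 40, 59
Layer 1-16: 16 each from A, B, C, D = 16*4 = 64 chips; eligible A, B, C, D
Layer 17-40: 24 each from A, B, D = 24*3 = 72 chips; eligible A, B, D
Layer 41-59: 19 each from A, D = 19*2 = 38 chips; eligible A, D

Pot 1: 64 chips, eligible: A, B, C, D
Pot 2: 72 chips, eligible: A, B, D
Pot 3: 38 chips, eligible: A, D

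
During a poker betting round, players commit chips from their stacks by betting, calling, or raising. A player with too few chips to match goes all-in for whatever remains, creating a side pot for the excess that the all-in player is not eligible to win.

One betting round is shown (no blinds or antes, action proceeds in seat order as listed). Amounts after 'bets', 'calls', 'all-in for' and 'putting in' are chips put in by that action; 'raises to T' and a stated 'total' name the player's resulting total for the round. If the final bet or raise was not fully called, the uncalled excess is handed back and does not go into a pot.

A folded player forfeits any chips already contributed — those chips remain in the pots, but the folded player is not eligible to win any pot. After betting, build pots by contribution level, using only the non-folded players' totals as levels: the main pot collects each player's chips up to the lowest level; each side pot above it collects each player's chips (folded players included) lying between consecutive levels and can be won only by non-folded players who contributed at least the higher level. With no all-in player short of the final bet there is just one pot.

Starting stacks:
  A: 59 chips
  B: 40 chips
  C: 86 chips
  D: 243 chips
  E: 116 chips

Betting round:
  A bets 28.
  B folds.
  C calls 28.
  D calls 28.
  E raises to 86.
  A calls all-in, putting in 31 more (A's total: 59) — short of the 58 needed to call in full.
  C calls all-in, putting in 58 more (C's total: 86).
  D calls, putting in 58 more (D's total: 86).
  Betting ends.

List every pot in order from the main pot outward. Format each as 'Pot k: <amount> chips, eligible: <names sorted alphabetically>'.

Contributions: A=59, C=86, D=86, E=86
Folded: B
Pot levels (distinct totals of non-folded players): 59, 86
Layer 1-59: 59 each from A, C, D, E = 59*4 = 236 chips; eligible A, C, D, E
Layer 60-86: 27 each from C, D, E = 27*3 = 81 chips; eligible C, D, E

Pot 1: 236 chips, eligible: A, C, D, E
Pot 2: 81 chips, eligible: C, D, E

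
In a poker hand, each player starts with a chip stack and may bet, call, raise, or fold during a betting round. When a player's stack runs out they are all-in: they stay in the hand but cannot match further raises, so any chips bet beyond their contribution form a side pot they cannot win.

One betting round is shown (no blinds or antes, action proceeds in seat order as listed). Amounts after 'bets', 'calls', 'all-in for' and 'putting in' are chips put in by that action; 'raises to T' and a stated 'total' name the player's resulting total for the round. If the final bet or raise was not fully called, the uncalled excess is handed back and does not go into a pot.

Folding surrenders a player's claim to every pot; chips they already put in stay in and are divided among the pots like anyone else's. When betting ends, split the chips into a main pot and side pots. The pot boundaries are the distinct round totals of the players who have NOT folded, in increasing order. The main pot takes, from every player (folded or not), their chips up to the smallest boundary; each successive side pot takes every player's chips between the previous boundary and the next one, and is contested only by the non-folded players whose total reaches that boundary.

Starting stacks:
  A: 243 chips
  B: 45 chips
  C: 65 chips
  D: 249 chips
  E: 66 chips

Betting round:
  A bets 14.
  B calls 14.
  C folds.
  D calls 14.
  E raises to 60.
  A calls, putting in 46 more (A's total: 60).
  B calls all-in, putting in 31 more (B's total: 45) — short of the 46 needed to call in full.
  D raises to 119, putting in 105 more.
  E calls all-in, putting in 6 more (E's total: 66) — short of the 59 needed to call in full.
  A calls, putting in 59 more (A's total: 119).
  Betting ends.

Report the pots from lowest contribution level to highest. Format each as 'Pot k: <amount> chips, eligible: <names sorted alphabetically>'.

Pot 1: 180 chips, eligible: A, B, D, E
Pot 2: 63 chips, eligible: A, D, E
Pot 3: 106 chips, eligible: A, D

Derivation:
Contributions: A=119, B=45, D=119, E=66
Folded: C
Pot levels (distinct totals of non-folded players): 45, 66, 119
Layer 1-45: 45 each from A, B, D, E = 45*4 = 180 chips; eligible A, B, D, E
Layer 46-66: 21 each from A, D, E = 21*3 = 63 chips; eligible A, D, E
Layer 67-119: 53 each from A, D = 53*2 = 106 chips; eligible A, D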